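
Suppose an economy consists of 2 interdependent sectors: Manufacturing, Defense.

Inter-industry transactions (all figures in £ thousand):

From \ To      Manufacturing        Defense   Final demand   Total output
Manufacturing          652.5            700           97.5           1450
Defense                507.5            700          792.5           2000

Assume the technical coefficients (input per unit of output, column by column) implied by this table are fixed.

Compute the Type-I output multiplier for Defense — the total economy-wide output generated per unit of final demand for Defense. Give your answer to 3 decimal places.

m_D = 3.830

Technical coefficients a_ij = z_ij / X_j:
  a_MM = 652.5/1450 = 0.45, a_DM = 507.5/1450 = 0.35
  a_MD = 700/2000 = 0.35, a_DD = 700/2000 = 0.35
I − A =
  [   0.55    -0.35]
  [  -0.35     0.65]
det(I−A) = (0.55)(0.65) − (-0.35)(-0.35) = 0.2350
adj(I−A) = [[0.65, 0.35], [0.35, 0.55]]
(I − A)⁻¹ = adj(I−A) / det(I−A) ≈
  [   2.7660     1.4894]
  [   1.4894     2.3404]
The output multiplier for sector j is the column-j sum of the Leontief inverse (I − A)⁻¹ = adj(I−A) / det(I−A).
Column D of adj(I−A): (0.35, 0.55); det(I−A) = 0.2350.
m_D = (0.35 + 0.55) / 0.2350 = 0.90 / 0.2350 ≈ 3.830.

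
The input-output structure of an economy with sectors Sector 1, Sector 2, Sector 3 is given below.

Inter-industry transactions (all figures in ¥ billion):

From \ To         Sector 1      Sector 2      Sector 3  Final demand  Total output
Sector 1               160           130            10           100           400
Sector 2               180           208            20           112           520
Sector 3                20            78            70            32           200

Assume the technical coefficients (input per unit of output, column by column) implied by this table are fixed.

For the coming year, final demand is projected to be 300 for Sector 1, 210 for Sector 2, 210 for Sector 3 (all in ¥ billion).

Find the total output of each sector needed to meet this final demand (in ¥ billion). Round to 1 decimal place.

Technical coefficients a_ij = z_ij / X_j:
  a_11 = 160/400 = 0.40, a_21 = 180/400 = 0.45, a_31 = 20/400 = 0.05
  a_12 = 130/520 = 0.25, a_22 = 208/520 = 0.40, a_32 = 78/520 = 0.15
  a_13 = 10/200 = 0.05, a_23 = 20/200 = 0.10, a_33 = 70/200 = 0.35
I − A =
  [   0.60    -0.25    -0.05]
  [  -0.45     0.60    -0.10]
  [  -0.05    -0.15     0.65]
Cofactors of I−A, C_ij = (−1)^(i+j)·(minor ij) (rows/columns in the sector order above):
  C_11 = (0.60)(0.65) − (-0.10)(-0.15) = 0.3750
  C_12 = −[(-0.45)(0.65) − (-0.10)(-0.05)] = 0.2975
  C_13 = (-0.45)(-0.15) − (0.60)(-0.05) = 0.0975
  C_21 = −[(-0.25)(0.65) − (-0.05)(-0.15)] = 0.1700
  C_22 = (0.60)(0.65) − (-0.05)(-0.05) = 0.3875
  C_23 = −[(0.60)(-0.15) − (-0.25)(-0.05)] = 0.1025
  C_31 = (-0.25)(-0.10) − (-0.05)(0.60) = 0.0550
  C_32 = −[(0.60)(-0.10) − (-0.05)(-0.45)] = 0.0825
  C_33 = (0.60)(0.60) − (-0.25)(-0.45) = 0.2475
det(I−A) = Σ_j (I−A)_1j·C_1j = (0.60)(0.3750) + (-0.25)(0.2975) + (-0.05)(0.0975) = 0.14575
adj(I−A) = Cᵀ =
  [ 0.3750   0.1700   0.0550]
  [ 0.2975   0.3875   0.0825]
  [ 0.0975   0.1025   0.2475]
(I − A)⁻¹ = adj(I−A) / det(I−A) ≈
  [   2.5729     1.1664     0.3774]
  [   2.0412     2.6587     0.5660]
  [   0.6690     0.7033     1.6981]
x = (I − A)⁻¹ d = adj(I−A)·d / det(I−A), with det(I−A) = 0.14575:
  x_1 = (0.3750·300 + 0.1700·210 + 0.0550·210) / 0.14575 = 159.75 / 0.14575 ≈ 1096.1
  x_2 = (0.2975·300 + 0.3875·210 + 0.0825·210) / 0.14575 = 187.95 / 0.14575 ≈ 1289.5
  x_3 = (0.0975·300 + 0.1025·210 + 0.2475·210) / 0.14575 = 102.75 / 0.14575 ≈ 705.0

x_1 = 1096.1, x_2 = 1289.5, x_3 = 705.0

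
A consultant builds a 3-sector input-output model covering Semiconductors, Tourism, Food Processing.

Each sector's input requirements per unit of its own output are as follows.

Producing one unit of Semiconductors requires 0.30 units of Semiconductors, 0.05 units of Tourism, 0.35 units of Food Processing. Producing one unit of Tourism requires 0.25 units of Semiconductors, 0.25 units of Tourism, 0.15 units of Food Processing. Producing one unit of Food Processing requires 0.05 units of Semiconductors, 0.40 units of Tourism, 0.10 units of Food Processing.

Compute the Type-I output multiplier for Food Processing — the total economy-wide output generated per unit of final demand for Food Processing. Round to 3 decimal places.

m_3 = 2.515

I − A =
  [   0.70    -0.25    -0.05]
  [  -0.05     0.75    -0.40]
  [  -0.35    -0.15     0.90]
Cofactors of I−A, C_ij = (−1)^(i+j)·(minor ij) (rows/columns in the sector order above):
  C_11 = (0.75)(0.90) − (-0.40)(-0.15) = 0.6150
  C_12 = −[(-0.05)(0.90) − (-0.40)(-0.35)] = 0.1850
  C_13 = (-0.05)(-0.15) − (0.75)(-0.35) = 0.2700
  C_21 = −[(-0.25)(0.90) − (-0.05)(-0.15)] = 0.2325
  C_22 = (0.70)(0.90) − (-0.05)(-0.35) = 0.6125
  C_23 = −[(0.70)(-0.15) − (-0.25)(-0.35)] = 0.1925
  C_31 = (-0.25)(-0.40) − (-0.05)(0.75) = 0.1375
  C_32 = −[(0.70)(-0.40) − (-0.05)(-0.05)] = 0.2825
  C_33 = (0.70)(0.75) − (-0.25)(-0.05) = 0.5125
det(I−A) = Σ_j (I−A)_1j·C_1j = (0.70)(0.6150) + (-0.25)(0.1850) + (-0.05)(0.2700) = 0.37075
adj(I−A) = Cᵀ =
  [ 0.6150   0.2325   0.1375]
  [ 0.1850   0.6125   0.2825]
  [ 0.2700   0.1925   0.5125]
(I − A)⁻¹ = adj(I−A) / det(I−A) ≈
  [   1.6588     0.6271     0.3709]
  [   0.4990     1.6521     0.7620]
  [   0.7283     0.5192     1.3823]
The output multiplier for sector j is the column-j sum of the Leontief inverse (I − A)⁻¹ = adj(I−A) / det(I−A).
Column 3 of adj(I−A): (0.1375, 0.2825, 0.5125); det(I−A) = 0.37075.
m_3 = (0.1375 + 0.2825 + 0.5125) / 0.37075 = 0.9325 / 0.37075 ≈ 2.515.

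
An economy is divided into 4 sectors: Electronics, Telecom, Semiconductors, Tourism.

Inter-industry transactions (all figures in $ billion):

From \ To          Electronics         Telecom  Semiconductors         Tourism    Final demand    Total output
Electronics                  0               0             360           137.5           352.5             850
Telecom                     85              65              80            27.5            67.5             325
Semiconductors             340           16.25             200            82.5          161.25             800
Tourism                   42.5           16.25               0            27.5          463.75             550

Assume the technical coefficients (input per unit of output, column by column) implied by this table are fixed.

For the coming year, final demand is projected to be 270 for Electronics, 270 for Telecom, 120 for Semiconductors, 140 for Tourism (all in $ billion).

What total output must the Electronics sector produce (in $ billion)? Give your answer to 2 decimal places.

x_1 = 559.77

Technical coefficients a_ij = z_ij / X_j:
  a_11 = 0/850 = 0.00, a_21 = 85/850 = 0.10, a_31 = 340/850 = 0.40, a_41 = 42.5/850 = 0.05
  a_12 = 0/325 = 0.00, a_22 = 65/325 = 0.20, a_32 = 16.25/325 = 0.05, a_42 = 16.25/325 = 0.05
  a_13 = 360/800 = 0.45, a_23 = 80/800 = 0.10, a_33 = 200/800 = 0.25, a_43 = 0/800 = 0.00
  a_14 = 137.5/550 = 0.25, a_24 = 27.5/550 = 0.05, a_34 = 82.5/550 = 0.15, a_44 = 27.5/550 = 0.05
I − A =
  [   1.00     0.00    -0.45    -0.25]
  [  -0.10     0.80    -0.10    -0.05]
  [  -0.40    -0.05     0.75    -0.15]
  [  -0.05    -0.05     0.00     0.95]
Compute the cofactors C_ij = (−1)^(i+j)·(3×3 minor ij) of I−A; the adjugate is their transpose:
adj(I−A) = Cᵀ =
  [ 0.562625   0.034125   0.342125   0.203875]
  [ 0.111875   0.528750   0.137625   0.079000]
  [ 0.314625   0.059375   0.746250   0.203750]
  [ 0.035500   0.029625   0.025250   0.448750]
det(I−A) = Σ_j (I−A)_1j·C_1j = (1.00)(0.562625) + (0.00)(0.111875) + (-0.45)(0.314625) + (-0.25)(0.035500) = 0.41216875
(I − A)⁻¹ = adj(I−A) / det(I−A) ≈
  [   1.3650     0.0828     0.8301     0.4946]
  [   0.2714     1.2828     0.3339     0.1917]
  [   0.7633     0.1441     1.8105     0.4943]
  [   0.0861     0.0719     0.0613     1.0888]
x = (I − A)⁻¹ d = adj(I−A)·d / det(I−A), with det(I−A) = 0.41216875:
  x_1 = (0.562625·270 + 0.034125·270 + 0.342125·120 + 0.203875·140) / 0.41216875 = 230.72 / 0.41216875 ≈ 559.77
  x_2 = (0.111875·270 + 0.528750·270 + 0.137625·120 + 0.079000·140) / 0.41216875 = 200.54375 / 0.41216875 ≈ 486.56
  x_3 = (0.314625·270 + 0.059375·270 + 0.746250·120 + 0.203750·140) / 0.41216875 = 219.055 / 0.41216875 ≈ 531.47
  x_4 = (0.035500·270 + 0.029625·270 + 0.025250·120 + 0.448750·140) / 0.41216875 = 83.43875 / 0.41216875 ≈ 202.44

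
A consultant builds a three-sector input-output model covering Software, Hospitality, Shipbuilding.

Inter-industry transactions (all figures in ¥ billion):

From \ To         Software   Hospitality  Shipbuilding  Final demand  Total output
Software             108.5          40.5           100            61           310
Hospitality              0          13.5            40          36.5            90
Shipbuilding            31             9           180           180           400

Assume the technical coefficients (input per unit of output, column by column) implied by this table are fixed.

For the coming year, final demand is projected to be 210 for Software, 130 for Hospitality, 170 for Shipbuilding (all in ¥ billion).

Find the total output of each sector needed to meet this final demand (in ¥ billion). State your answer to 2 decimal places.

Technical coefficients a_ij = z_ij / X_j:
  a_11 = 108.5/310 = 0.35, a_21 = 0/310 = 0.00, a_31 = 31/310 = 0.10
  a_12 = 40.5/90 = 0.45, a_22 = 13.5/90 = 0.15, a_32 = 9/90 = 0.10
  a_13 = 100/400 = 0.25, a_23 = 40/400 = 0.10, a_33 = 180/400 = 0.45
I − A =
  [   0.65    -0.45    -0.25]
  [   0.00     0.85    -0.10]
  [  -0.10    -0.10     0.55]
Cofactors of I−A, C_ij = (−1)^(i+j)·(minor ij) (rows/columns in the sector order above):
  C_11 = (0.85)(0.55) − (-0.10)(-0.10) = 0.4575
  C_12 = −[(0.00)(0.55) − (-0.10)(-0.10)] = 0.0100
  C_13 = (0.00)(-0.10) − (0.85)(-0.10) = 0.0850
  C_21 = −[(-0.45)(0.55) − (-0.25)(-0.10)] = 0.2725
  C_22 = (0.65)(0.55) − (-0.25)(-0.10) = 0.3325
  C_23 = −[(0.65)(-0.10) − (-0.45)(-0.10)] = 0.1100
  C_31 = (-0.45)(-0.10) − (-0.25)(0.85) = 0.2575
  C_32 = −[(0.65)(-0.10) − (-0.25)(0.00)] = 0.0650
  C_33 = (0.65)(0.85) − (-0.45)(0.00) = 0.5525
det(I−A) = Σ_j (I−A)_1j·C_1j = (0.65)(0.4575) + (-0.45)(0.0100) + (-0.25)(0.0850) = 0.271625
adj(I−A) = Cᵀ =
  [ 0.4575   0.2725   0.2575]
  [ 0.0100   0.3325   0.0650]
  [ 0.0850   0.1100   0.5525]
(I − A)⁻¹ = adj(I−A) / det(I−A) ≈
  [   1.6843     1.0032     0.9480]
  [   0.0368     1.2241     0.2393]
  [   0.3129     0.4050     2.0341]
x = (I − A)⁻¹ d = adj(I−A)·d / det(I−A), with det(I−A) = 0.271625:
  x_1 = (0.4575·210 + 0.2725·130 + 0.2575·170) / 0.271625 = 175.275 / 0.271625 ≈ 645.28
  x_2 = (0.0100·210 + 0.3325·130 + 0.0650·170) / 0.271625 = 56.375 / 0.271625 ≈ 207.55
  x_3 = (0.0850·210 + 0.1100·130 + 0.5525·170) / 0.271625 = 126.075 / 0.271625 ≈ 464.15

x_1 = 645.28, x_2 = 207.55, x_3 = 464.15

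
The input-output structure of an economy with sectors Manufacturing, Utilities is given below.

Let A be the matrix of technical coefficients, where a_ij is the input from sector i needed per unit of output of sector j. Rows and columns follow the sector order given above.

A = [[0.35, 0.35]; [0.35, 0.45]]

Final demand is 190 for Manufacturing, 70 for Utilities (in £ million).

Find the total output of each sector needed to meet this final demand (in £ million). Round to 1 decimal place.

I − A =
  [   0.65    -0.35]
  [  -0.35     0.55]
det(I−A) = (0.65)(0.55) − (-0.35)(-0.35) = 0.2350
adj(I−A) = [[0.55, 0.35], [0.35, 0.65]]
(I − A)⁻¹ = adj(I−A) / det(I−A) ≈
  [   2.3404     1.4894]
  [   1.4894     2.7660]
x = (I − A)⁻¹ d = adj(I−A)·d / det(I−A), with det(I−A) = 0.2350:
  x_M = (0.55·190 + 0.35·70) / 0.2350 = 129.00 / 0.2350 ≈ 548.9
  x_U = (0.35·190 + 0.65·70) / 0.2350 = 112.00 / 0.2350 ≈ 476.6

x_M = 548.9, x_U = 476.6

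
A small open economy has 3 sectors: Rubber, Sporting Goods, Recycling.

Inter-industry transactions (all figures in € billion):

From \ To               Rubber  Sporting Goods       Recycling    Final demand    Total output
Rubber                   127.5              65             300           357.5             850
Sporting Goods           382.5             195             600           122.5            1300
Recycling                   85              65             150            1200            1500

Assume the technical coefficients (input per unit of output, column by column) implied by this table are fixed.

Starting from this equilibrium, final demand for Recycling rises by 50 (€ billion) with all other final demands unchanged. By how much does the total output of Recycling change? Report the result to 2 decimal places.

Δx_3 = 59.37

Technical coefficients a_ij = z_ij / X_j:
  a_11 = 127.5/850 = 0.15, a_21 = 382.5/850 = 0.45, a_31 = 85/850 = 0.10
  a_12 = 65/1300 = 0.05, a_22 = 195/1300 = 0.15, a_32 = 65/1300 = 0.05
  a_13 = 300/1500 = 0.20, a_23 = 600/1500 = 0.40, a_33 = 150/1500 = 0.10
I − A =
  [   0.85    -0.05    -0.20]
  [  -0.45     0.85    -0.40]
  [  -0.10    -0.05     0.90]
Cofactors of I−A, C_ij = (−1)^(i+j)·(minor ij) (rows/columns in the sector order above):
  C_11 = (0.85)(0.90) − (-0.40)(-0.05) = 0.7450
  C_12 = −[(-0.45)(0.90) − (-0.40)(-0.10)] = 0.4450
  C_13 = (-0.45)(-0.05) − (0.85)(-0.10) = 0.1075
  C_21 = −[(-0.05)(0.90) − (-0.20)(-0.05)] = 0.0550
  C_22 = (0.85)(0.90) − (-0.20)(-0.10) = 0.7450
  C_23 = −[(0.85)(-0.05) − (-0.05)(-0.10)] = 0.0475
  C_31 = (-0.05)(-0.40) − (-0.20)(0.85) = 0.1900
  C_32 = −[(0.85)(-0.40) − (-0.20)(-0.45)] = 0.4300
  C_33 = (0.85)(0.85) − (-0.05)(-0.45) = 0.7000
det(I−A) = Σ_j (I−A)_1j·C_1j = (0.85)(0.7450) + (-0.05)(0.4450) + (-0.20)(0.1075) = 0.5895
adj(I−A) = Cᵀ =
  [ 0.7450   0.0550   0.1900]
  [ 0.4450   0.7450   0.4300]
  [ 0.1075   0.0475   0.7000]
(I − A)⁻¹ = adj(I−A) / det(I−A) ≈
  [   1.2638     0.0933     0.3223]
  [   0.7549     1.2638     0.7294]
  [   0.1824     0.0806     1.1874]
Δx = (I − A)⁻¹ Δd with Δd having +50 in the Recycling component and 0 elsewhere.
So Δx_3 = L_33 · (+50), where L_33 = adj(I−A)_33 / det(I−A) = 0.7000 / 0.5895.
Δx_3 = 0.7000 × (+50) / 0.5895 = 35.00 / 0.5895 ≈ 59.37.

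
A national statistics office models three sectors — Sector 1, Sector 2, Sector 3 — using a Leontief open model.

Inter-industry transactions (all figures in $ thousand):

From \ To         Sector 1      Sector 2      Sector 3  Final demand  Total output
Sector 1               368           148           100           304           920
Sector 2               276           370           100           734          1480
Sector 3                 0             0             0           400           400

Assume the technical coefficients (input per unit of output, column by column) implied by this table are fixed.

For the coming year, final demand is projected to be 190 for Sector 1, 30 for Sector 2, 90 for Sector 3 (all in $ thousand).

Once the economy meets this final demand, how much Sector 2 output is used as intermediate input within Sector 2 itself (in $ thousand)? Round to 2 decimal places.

z_22 = 56.70

Technical coefficients a_ij = z_ij / X_j:
  a_11 = 368/920 = 0.40, a_21 = 276/920 = 0.30, a_31 = 0/920 = 0.00
  a_12 = 148/1480 = 0.10, a_22 = 370/1480 = 0.25, a_32 = 0/1480 = 0.00
  a_13 = 100/400 = 0.25, a_23 = 100/400 = 0.25, a_33 = 0/400 = 0.00
I − A =
  [   0.60    -0.10    -0.25]
  [  -0.30     0.75    -0.25]
  [   0.00     0.00     1.00]
Cofactors of I−A, C_ij = (−1)^(i+j)·(minor ij) (rows/columns in the sector order above):
  C_11 = (0.75)(1.00) − (-0.25)(0.00) = 0.7500
  C_12 = −[(-0.30)(1.00) − (-0.25)(0.00)] = 0.3000
  C_13 = (-0.30)(0.00) − (0.75)(0.00) = 0.0000
  C_21 = −[(-0.10)(1.00) − (-0.25)(0.00)] = 0.1000
  C_22 = (0.60)(1.00) − (-0.25)(0.00) = 0.6000
  C_23 = −[(0.60)(0.00) − (-0.10)(0.00)] = 0.0000
  C_31 = (-0.10)(-0.25) − (-0.25)(0.75) = 0.2125
  C_32 = −[(0.60)(-0.25) − (-0.25)(-0.30)] = 0.2250
  C_33 = (0.60)(0.75) − (-0.10)(-0.30) = 0.4200
det(I−A) = Σ_j (I−A)_1j·C_1j = (0.60)(0.7500) + (-0.10)(0.3000) + (-0.25)(0.0000) = 0.4200
adj(I−A) = Cᵀ =
  [ 0.7500   0.1000   0.2125]
  [ 0.3000   0.6000   0.2250]
  [ 0.0000   0.0000   0.4200]
(I − A)⁻¹ = adj(I−A) / det(I−A) ≈
  [   1.7857     0.2381     0.5060]
  [   0.7143     1.4286     0.5357]
  [   0.0000     0.0000     1.0000]
First solve x = (I − A)⁻¹ d = adj(I−A)·d / det(I−A); in particular x_2 = (0.3000·190 + 0.6000·30 + 0.2250·90) / 0.4200 = 95.25 / 0.4200 ≈ 226.7857.
Intermediate flow from 2 to 2: z_22 = a_22 · x_2 = 0.25 × 95.25 / 0.4200 = 23.8125 / 0.4200 ≈ 56.70.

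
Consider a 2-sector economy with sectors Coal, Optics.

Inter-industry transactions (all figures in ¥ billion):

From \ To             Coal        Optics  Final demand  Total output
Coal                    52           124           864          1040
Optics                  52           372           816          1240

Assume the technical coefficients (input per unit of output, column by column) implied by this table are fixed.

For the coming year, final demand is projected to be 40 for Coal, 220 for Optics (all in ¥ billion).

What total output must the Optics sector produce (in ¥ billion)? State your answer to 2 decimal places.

x_2 = 319.70

Technical coefficients a_ij = z_ij / X_j:
  a_11 = 52/1040 = 0.05, a_21 = 52/1040 = 0.05
  a_12 = 124/1240 = 0.10, a_22 = 372/1240 = 0.30
I − A =
  [   0.95    -0.10]
  [  -0.05     0.70]
det(I−A) = (0.95)(0.70) − (-0.10)(-0.05) = 0.6600
adj(I−A) = [[0.70, 0.10], [0.05, 0.95]]
(I − A)⁻¹ = adj(I−A) / det(I−A) ≈
  [   1.0606     0.1515]
  [   0.0758     1.4394]
x = (I − A)⁻¹ d = adj(I−A)·d / det(I−A), with det(I−A) = 0.6600:
  x_1 = (0.70·40 + 0.10·220) / 0.6600 = 50.00 / 0.6600 ≈ 75.76
  x_2 = (0.05·40 + 0.95·220) / 0.6600 = 211.00 / 0.6600 ≈ 319.70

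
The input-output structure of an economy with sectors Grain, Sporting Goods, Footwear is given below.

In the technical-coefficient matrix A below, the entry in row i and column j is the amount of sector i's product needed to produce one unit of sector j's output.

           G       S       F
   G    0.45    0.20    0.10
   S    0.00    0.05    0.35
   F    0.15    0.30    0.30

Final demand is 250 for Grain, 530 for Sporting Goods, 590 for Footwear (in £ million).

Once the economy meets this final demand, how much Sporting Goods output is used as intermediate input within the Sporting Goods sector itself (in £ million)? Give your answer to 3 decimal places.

I − A =
  [   0.55    -0.20    -0.10]
  [   0.00     0.95    -0.35]
  [  -0.15    -0.30     0.70]
Cofactors of I−A, C_ij = (−1)^(i+j)·(minor ij) (rows/columns in the sector order above):
  C_11 = (0.95)(0.70) − (-0.35)(-0.30) = 0.5600
  C_12 = −[(0.00)(0.70) − (-0.35)(-0.15)] = 0.0525
  C_13 = (0.00)(-0.30) − (0.95)(-0.15) = 0.1425
  C_21 = −[(-0.20)(0.70) − (-0.10)(-0.30)] = 0.1700
  C_22 = (0.55)(0.70) − (-0.10)(-0.15) = 0.3700
  C_23 = −[(0.55)(-0.30) − (-0.20)(-0.15)] = 0.1950
  C_31 = (-0.20)(-0.35) − (-0.10)(0.95) = 0.1650
  C_32 = −[(0.55)(-0.35) − (-0.10)(0.00)] = 0.1925
  C_33 = (0.55)(0.95) − (-0.20)(0.00) = 0.5225
det(I−A) = Σ_j (I−A)_1j·C_1j = (0.55)(0.5600) + (-0.20)(0.0525) + (-0.10)(0.1425) = 0.28325
adj(I−A) = Cᵀ =
  [ 0.5600   0.1700   0.1650]
  [ 0.0525   0.3700   0.1925]
  [ 0.1425   0.1950   0.5225]
(I − A)⁻¹ = adj(I−A) / det(I−A) ≈
  [   1.9771     0.6002     0.5825]
  [   0.1853     1.3063     0.6796]
  [   0.5031     0.6884     1.8447]
First solve x = (I − A)⁻¹ d = adj(I−A)·d / det(I−A); in particular x_S = (0.0525·250 + 0.3700·530 + 0.1925·590) / 0.28325 = 322.80 / 0.28325 ≈ 1139.62930.
Intermediate flow from S to S: z_SS = a_SS · x_S = 0.05 × 322.80 / 0.28325 = 16.14 / 0.28325 ≈ 56.981.

z_SS = 56.981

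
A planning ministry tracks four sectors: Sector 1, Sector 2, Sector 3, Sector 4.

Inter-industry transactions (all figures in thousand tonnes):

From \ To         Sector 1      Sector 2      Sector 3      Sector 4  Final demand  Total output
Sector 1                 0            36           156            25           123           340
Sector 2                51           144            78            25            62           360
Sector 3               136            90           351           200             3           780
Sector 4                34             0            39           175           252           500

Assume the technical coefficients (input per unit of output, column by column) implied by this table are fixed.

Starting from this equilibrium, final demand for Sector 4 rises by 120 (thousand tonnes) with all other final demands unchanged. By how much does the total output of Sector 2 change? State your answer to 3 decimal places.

Technical coefficients a_ij = z_ij / X_j:
  a_11 = 0/340 = 0.00, a_21 = 51/340 = 0.15, a_31 = 136/340 = 0.40, a_41 = 34/340 = 0.10
  a_12 = 36/360 = 0.10, a_22 = 144/360 = 0.40, a_32 = 90/360 = 0.25, a_42 = 0/360 = 0.00
  a_13 = 156/780 = 0.20, a_23 = 78/780 = 0.10, a_33 = 351/780 = 0.45, a_43 = 39/780 = 0.05
  a_14 = 25/500 = 0.05, a_24 = 25/500 = 0.05, a_34 = 200/500 = 0.40, a_44 = 175/500 = 0.35
I − A =
  [   1.00    -0.10    -0.20    -0.05]
  [  -0.15     0.60    -0.10    -0.05]
  [  -0.40    -0.25     0.55    -0.40]
  [  -0.10     0.00    -0.05     0.65]
Compute the cofactors C_ij = (−1)^(i+j)·(3×3 minor ij) of I−A; the adjugate is their transpose:
adj(I−A) = Cᵀ =
  [ 0.185625   0.066875   0.086250   0.072500]
  [ 0.084375   0.273750   0.087875   0.081625]
  [ 0.205625   0.191250   0.376750   0.262375]
  [ 0.044375   0.025000   0.042250   0.237250]
det(I−A) = Σ_j (I−A)_1j·C_1j = (1.00)(0.185625) + (-0.10)(0.084375) + (-0.20)(0.205625) + (-0.05)(0.044375) = 0.13384375
(I − A)⁻¹ = adj(I−A) / det(I−A) ≈
  [   1.3869     0.4996     0.6444     0.5417]
  [   0.6304     2.0453     0.6565     0.6099]
  [   1.5363     1.4289     2.8148     1.9603]
  [   0.3315     0.1868     0.3157     1.7726]
Δx = (I − A)⁻¹ Δd with Δd having +120 in the Sector 4 component and 0 elsewhere.
So Δx_2 = L_24 · (+120), where L_24 = adj(I−A)_24 / det(I−A) = 0.081625 / 0.13384375.
Δx_2 = 0.081625 × (+120) / 0.13384375 = 9.795 / 0.13384375 ≈ 73.182.

Δx_2 = 73.182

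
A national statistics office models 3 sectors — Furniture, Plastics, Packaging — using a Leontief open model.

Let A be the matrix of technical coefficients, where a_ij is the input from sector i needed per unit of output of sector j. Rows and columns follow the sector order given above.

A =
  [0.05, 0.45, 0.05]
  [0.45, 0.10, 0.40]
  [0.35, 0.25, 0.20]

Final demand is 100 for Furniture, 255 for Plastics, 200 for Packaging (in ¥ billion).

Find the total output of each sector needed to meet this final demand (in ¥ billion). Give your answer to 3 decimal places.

x_1 = 589.529, x_2 = 933.491, x_3 = 799.635

I − A =
  [   0.95    -0.45    -0.05]
  [  -0.45     0.90    -0.40]
  [  -0.35    -0.25     0.80]
Cofactors of I−A, C_ij = (−1)^(i+j)·(minor ij) (rows/columns in the sector order above):
  C_11 = (0.90)(0.80) − (-0.40)(-0.25) = 0.6200
  C_12 = −[(-0.45)(0.80) − (-0.40)(-0.35)] = 0.5000
  C_13 = (-0.45)(-0.25) − (0.90)(-0.35) = 0.4275
  C_21 = −[(-0.45)(0.80) − (-0.05)(-0.25)] = 0.3725
  C_22 = (0.95)(0.80) − (-0.05)(-0.35) = 0.7425
  C_23 = −[(0.95)(-0.25) − (-0.45)(-0.35)] = 0.3950
  C_31 = (-0.45)(-0.40) − (-0.05)(0.90) = 0.2250
  C_32 = −[(0.95)(-0.40) − (-0.05)(-0.45)] = 0.4025
  C_33 = (0.95)(0.90) − (-0.45)(-0.45) = 0.6525
det(I−A) = Σ_j (I−A)_1j·C_1j = (0.95)(0.6200) + (-0.45)(0.5000) + (-0.05)(0.4275) = 0.342625
adj(I−A) = Cᵀ =
  [ 0.6200   0.3725   0.2250]
  [ 0.5000   0.7425   0.4025]
  [ 0.4275   0.3950   0.6525]
(I − A)⁻¹ = adj(I−A) / det(I−A) ≈
  [   1.8096     1.0872     0.6567]
  [   1.4593     2.1671     1.1748]
  [   1.2477     1.1529     1.9044]
x = (I − A)⁻¹ d = adj(I−A)·d / det(I−A), with det(I−A) = 0.342625:
  x_1 = (0.6200·100 + 0.3725·255 + 0.2250·200) / 0.342625 = 201.9875 / 0.342625 ≈ 589.529
  x_2 = (0.5000·100 + 0.7425·255 + 0.4025·200) / 0.342625 = 319.8375 / 0.342625 ≈ 933.491
  x_3 = (0.4275·100 + 0.3950·255 + 0.6525·200) / 0.342625 = 273.975 / 0.342625 ≈ 799.635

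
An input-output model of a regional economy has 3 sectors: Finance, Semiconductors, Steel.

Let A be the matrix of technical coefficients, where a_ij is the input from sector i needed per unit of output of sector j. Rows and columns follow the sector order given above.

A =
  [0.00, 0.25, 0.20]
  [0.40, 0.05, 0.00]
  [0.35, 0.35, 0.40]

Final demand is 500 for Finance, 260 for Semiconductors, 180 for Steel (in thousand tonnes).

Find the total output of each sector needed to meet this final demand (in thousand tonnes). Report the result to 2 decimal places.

x_1 = 905.90, x_2 = 655.11, x_3 = 1210.59

I − A =
  [   1.00    -0.25    -0.20]
  [  -0.40     0.95     0.00]
  [  -0.35    -0.35     0.60]
Cofactors of I−A, C_ij = (−1)^(i+j)·(minor ij) (rows/columns in the sector order above):
  C_11 = (0.95)(0.60) − (0.00)(-0.35) = 0.5700
  C_12 = −[(-0.40)(0.60) − (0.00)(-0.35)] = 0.2400
  C_13 = (-0.40)(-0.35) − (0.95)(-0.35) = 0.4725
  C_21 = −[(-0.25)(0.60) − (-0.20)(-0.35)] = 0.2200
  C_22 = (1.00)(0.60) − (-0.20)(-0.35) = 0.5300
  C_23 = −[(1.00)(-0.35) − (-0.25)(-0.35)] = 0.4375
  C_31 = (-0.25)(0.00) − (-0.20)(0.95) = 0.1900
  C_32 = −[(1.00)(0.00) − (-0.20)(-0.40)] = 0.0800
  C_33 = (1.00)(0.95) − (-0.25)(-0.40) = 0.8500
det(I−A) = Σ_j (I−A)_1j·C_1j = (1.00)(0.5700) + (-0.25)(0.2400) + (-0.20)(0.4725) = 0.4155
adj(I−A) = Cᵀ =
  [ 0.5700   0.2200   0.1900]
  [ 0.2400   0.5300   0.0800]
  [ 0.4725   0.4375   0.8500]
(I − A)⁻¹ = adj(I−A) / det(I−A) ≈
  [   1.3718     0.5295     0.4573]
  [   0.5776     1.2756     0.1925]
  [   1.1372     1.0529     2.0457]
x = (I − A)⁻¹ d = adj(I−A)·d / det(I−A), with det(I−A) = 0.4155:
  x_1 = (0.5700·500 + 0.2200·260 + 0.1900·180) / 0.4155 = 376.40 / 0.4155 ≈ 905.90
  x_2 = (0.2400·500 + 0.5300·260 + 0.0800·180) / 0.4155 = 272.20 / 0.4155 ≈ 655.11
  x_3 = (0.4725·500 + 0.4375·260 + 0.8500·180) / 0.4155 = 503.00 / 0.4155 ≈ 1210.59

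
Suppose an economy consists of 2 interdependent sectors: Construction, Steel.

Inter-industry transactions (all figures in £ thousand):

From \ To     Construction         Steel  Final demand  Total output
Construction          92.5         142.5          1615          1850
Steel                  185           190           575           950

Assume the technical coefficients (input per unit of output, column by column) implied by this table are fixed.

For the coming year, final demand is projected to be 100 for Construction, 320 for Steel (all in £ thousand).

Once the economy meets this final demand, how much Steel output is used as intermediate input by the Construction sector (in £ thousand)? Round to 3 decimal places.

z_SC = 17.181

Technical coefficients a_ij = z_ij / X_j:
  a_CC = 92.5/1850 = 0.05, a_SC = 185/1850 = 0.10
  a_CS = 142.5/950 = 0.15, a_SS = 190/950 = 0.20
I − A =
  [   0.95    -0.15]
  [  -0.10     0.80]
det(I−A) = (0.95)(0.80) − (-0.15)(-0.10) = 0.7450
adj(I−A) = [[0.80, 0.15], [0.10, 0.95]]
(I − A)⁻¹ = adj(I−A) / det(I−A) ≈
  [   1.0738     0.2013]
  [   0.1342     1.2752]
First solve x = (I − A)⁻¹ d = adj(I−A)·d / det(I−A); in particular x_C = (0.80·100 + 0.15·320) / 0.7450 = 128.00 / 0.7450 ≈ 171.81208.
Intermediate flow from S to C: z_SC = a_SC · x_C = 0.10 × 128.00 / 0.7450 = 12.80 / 0.7450 ≈ 17.181.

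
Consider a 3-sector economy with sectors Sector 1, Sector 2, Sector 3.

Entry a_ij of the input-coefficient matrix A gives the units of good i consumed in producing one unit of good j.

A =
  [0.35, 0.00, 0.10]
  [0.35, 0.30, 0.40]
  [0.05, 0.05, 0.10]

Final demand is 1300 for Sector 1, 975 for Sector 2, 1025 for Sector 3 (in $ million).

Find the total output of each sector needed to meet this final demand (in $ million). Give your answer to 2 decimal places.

x_1 = 2222.68, x_2 = 3331.31, x_3 = 1447.44

I − A =
  [   0.65     0.00    -0.10]
  [  -0.35     0.70    -0.40]
  [  -0.05    -0.05     0.90]
Cofactors of I−A, C_ij = (−1)^(i+j)·(minor ij) (rows/columns in the sector order above):
  C_11 = (0.70)(0.90) − (-0.40)(-0.05) = 0.6100
  C_12 = −[(-0.35)(0.90) − (-0.40)(-0.05)] = 0.3350
  C_13 = (-0.35)(-0.05) − (0.70)(-0.05) = 0.0525
  C_21 = −[(0.00)(0.90) − (-0.10)(-0.05)] = 0.0050
  C_22 = (0.65)(0.90) − (-0.10)(-0.05) = 0.5800
  C_23 = −[(0.65)(-0.05) − (0.00)(-0.05)] = 0.0325
  C_31 = (0.00)(-0.40) − (-0.10)(0.70) = 0.0700
  C_32 = −[(0.65)(-0.40) − (-0.10)(-0.35)] = 0.2950
  C_33 = (0.65)(0.70) − (0.00)(-0.35) = 0.4550
det(I−A) = Σ_j (I−A)_1j·C_1j = (0.65)(0.6100) + (0.00)(0.3350) + (-0.10)(0.0525) = 0.39125
adj(I−A) = Cᵀ =
  [ 0.6100   0.0050   0.0700]
  [ 0.3350   0.5800   0.2950]
  [ 0.0525   0.0325   0.4550]
(I − A)⁻¹ = adj(I−A) / det(I−A) ≈
  [   1.5591     0.0128     0.1789]
  [   0.8562     1.4824     0.7540]
  [   0.1342     0.0831     1.1629]
x = (I − A)⁻¹ d = adj(I−A)·d / det(I−A), with det(I−A) = 0.39125:
  x_1 = (0.6100·1300 + 0.0050·975 + 0.0700·1025) / 0.39125 = 869.625 / 0.39125 ≈ 2222.68
  x_2 = (0.3350·1300 + 0.5800·975 + 0.2950·1025) / 0.39125 = 1303.375 / 0.39125 ≈ 3331.31
  x_3 = (0.0525·1300 + 0.0325·975 + 0.4550·1025) / 0.39125 = 566.3125 / 0.39125 ≈ 1447.44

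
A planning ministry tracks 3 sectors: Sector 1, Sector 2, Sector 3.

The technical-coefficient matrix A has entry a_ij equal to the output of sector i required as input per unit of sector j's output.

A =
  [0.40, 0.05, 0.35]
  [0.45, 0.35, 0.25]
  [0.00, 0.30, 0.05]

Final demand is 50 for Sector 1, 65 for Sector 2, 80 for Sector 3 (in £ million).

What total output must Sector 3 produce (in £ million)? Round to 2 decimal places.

x_3 = 186.28

I − A =
  [   0.60    -0.05    -0.35]
  [  -0.45     0.65    -0.25]
  [   0.00    -0.30     0.95]
Cofactors of I−A, C_ij = (−1)^(i+j)·(minor ij) (rows/columns in the sector order above):
  C_11 = (0.65)(0.95) − (-0.25)(-0.30) = 0.5425
  C_12 = −[(-0.45)(0.95) − (-0.25)(0.00)] = 0.4275
  C_13 = (-0.45)(-0.30) − (0.65)(0.00) = 0.1350
  C_21 = −[(-0.05)(0.95) − (-0.35)(-0.30)] = 0.1525
  C_22 = (0.60)(0.95) − (-0.35)(0.00) = 0.5700
  C_23 = −[(0.60)(-0.30) − (-0.05)(0.00)] = 0.1800
  C_31 = (-0.05)(-0.25) − (-0.35)(0.65) = 0.2400
  C_32 = −[(0.60)(-0.25) − (-0.35)(-0.45)] = 0.3075
  C_33 = (0.60)(0.65) − (-0.05)(-0.45) = 0.3675
det(I−A) = Σ_j (I−A)_1j·C_1j = (0.60)(0.5425) + (-0.05)(0.4275) + (-0.35)(0.1350) = 0.256875
adj(I−A) = Cᵀ =
  [ 0.5425   0.1525   0.2400]
  [ 0.4275   0.5700   0.3075]
  [ 0.1350   0.1800   0.3675]
(I − A)⁻¹ = adj(I−A) / det(I−A) ≈
  [   2.1119     0.5937     0.9343]
  [   1.6642     2.2190     1.1971]
  [   0.5255     0.7007     1.4307]
x = (I − A)⁻¹ d = adj(I−A)·d / det(I−A), with det(I−A) = 0.256875:
  x_1 = (0.5425·50 + 0.1525·65 + 0.2400·80) / 0.256875 = 56.2375 / 0.256875 ≈ 218.93
  x_2 = (0.4275·50 + 0.5700·65 + 0.3075·80) / 0.256875 = 83.025 / 0.256875 ≈ 323.21
  x_3 = (0.1350·50 + 0.1800·65 + 0.3675·80) / 0.256875 = 47.85 / 0.256875 ≈ 186.28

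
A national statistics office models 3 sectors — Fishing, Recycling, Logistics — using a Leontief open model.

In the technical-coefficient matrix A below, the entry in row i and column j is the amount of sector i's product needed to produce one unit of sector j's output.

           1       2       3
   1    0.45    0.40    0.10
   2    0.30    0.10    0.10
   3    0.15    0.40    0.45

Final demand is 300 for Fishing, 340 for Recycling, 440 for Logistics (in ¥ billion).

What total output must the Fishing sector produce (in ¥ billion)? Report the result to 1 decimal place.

x_1 = 1846.8

I − A =
  [   0.55    -0.40    -0.10]
  [  -0.30     0.90    -0.10]
  [  -0.15    -0.40     0.55]
Cofactors of I−A, C_ij = (−1)^(i+j)·(minor ij) (rows/columns in the sector order above):
  C_11 = (0.90)(0.55) − (-0.10)(-0.40) = 0.4550
  C_12 = −[(-0.30)(0.55) − (-0.10)(-0.15)] = 0.1800
  C_13 = (-0.30)(-0.40) − (0.90)(-0.15) = 0.2550
  C_21 = −[(-0.40)(0.55) − (-0.10)(-0.40)] = 0.2600
  C_22 = (0.55)(0.55) − (-0.10)(-0.15) = 0.2875
  C_23 = −[(0.55)(-0.40) − (-0.40)(-0.15)] = 0.2800
  C_31 = (-0.40)(-0.10) − (-0.10)(0.90) = 0.1300
  C_32 = −[(0.55)(-0.10) − (-0.10)(-0.30)] = 0.0850
  C_33 = (0.55)(0.90) − (-0.40)(-0.30) = 0.3750
det(I−A) = Σ_j (I−A)_1j·C_1j = (0.55)(0.4550) + (-0.40)(0.1800) + (-0.10)(0.2550) = 0.15275
adj(I−A) = Cᵀ =
  [ 0.4550   0.2600   0.1300]
  [ 0.1800   0.2875   0.0850]
  [ 0.2550   0.2800   0.3750]
(I − A)⁻¹ = adj(I−A) / det(I−A) ≈
  [   2.9787     1.7021     0.8511]
  [   1.1784     1.8822     0.5565]
  [   1.6694     1.8331     2.4550]
x = (I − A)⁻¹ d = adj(I−A)·d / det(I−A), with det(I−A) = 0.15275:
  x_1 = (0.4550·300 + 0.2600·340 + 0.1300·440) / 0.15275 = 282.10 / 0.15275 ≈ 1846.8
  x_2 = (0.1800·300 + 0.2875·340 + 0.0850·440) / 0.15275 = 189.15 / 0.15275 ≈ 1238.3
  x_3 = (0.2550·300 + 0.2800·340 + 0.3750·440) / 0.15275 = 336.70 / 0.15275 ≈ 2204.3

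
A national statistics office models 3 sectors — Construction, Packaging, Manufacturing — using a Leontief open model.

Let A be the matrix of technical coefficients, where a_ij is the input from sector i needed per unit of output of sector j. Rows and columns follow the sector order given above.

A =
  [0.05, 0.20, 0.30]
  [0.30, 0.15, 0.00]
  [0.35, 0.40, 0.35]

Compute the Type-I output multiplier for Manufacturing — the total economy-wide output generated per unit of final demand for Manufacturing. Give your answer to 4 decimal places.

m_M = 3.0295

I − A =
  [   0.95    -0.20    -0.30]
  [  -0.30     0.85     0.00]
  [  -0.35    -0.40     0.65]
Cofactors of I−A, C_ij = (−1)^(i+j)·(minor ij) (rows/columns in the sector order above):
  C_11 = (0.85)(0.65) − (0.00)(-0.40) = 0.5525
  C_12 = −[(-0.30)(0.65) − (0.00)(-0.35)] = 0.1950
  C_13 = (-0.30)(-0.40) − (0.85)(-0.35) = 0.4175
  C_21 = −[(-0.20)(0.65) − (-0.30)(-0.40)] = 0.2500
  C_22 = (0.95)(0.65) − (-0.30)(-0.35) = 0.5125
  C_23 = −[(0.95)(-0.40) − (-0.20)(-0.35)] = 0.4500
  C_31 = (-0.20)(0.00) − (-0.30)(0.85) = 0.2550
  C_32 = −[(0.95)(0.00) − (-0.30)(-0.30)] = 0.0900
  C_33 = (0.95)(0.85) − (-0.20)(-0.30) = 0.7475
det(I−A) = Σ_j (I−A)_1j·C_1j = (0.95)(0.5525) + (-0.20)(0.1950) + (-0.30)(0.4175) = 0.360625
adj(I−A) = Cᵀ =
  [ 0.5525   0.2500   0.2550]
  [ 0.1950   0.5125   0.0900]
  [ 0.4175   0.4500   0.7475]
(I − A)⁻¹ = adj(I−A) / det(I−A) ≈
  [   1.53206     0.69324     0.70711]
  [   0.54073     1.42114     0.24957]
  [   1.15771     1.24783     2.07279]
The output multiplier for sector j is the column-j sum of the Leontief inverse (I − A)⁻¹ = adj(I−A) / det(I−A).
Column M of adj(I−A): (0.2550, 0.0900, 0.7475); det(I−A) = 0.360625.
m_M = (0.2550 + 0.0900 + 0.7475) / 0.360625 = 1.0925 / 0.360625 ≈ 3.0295.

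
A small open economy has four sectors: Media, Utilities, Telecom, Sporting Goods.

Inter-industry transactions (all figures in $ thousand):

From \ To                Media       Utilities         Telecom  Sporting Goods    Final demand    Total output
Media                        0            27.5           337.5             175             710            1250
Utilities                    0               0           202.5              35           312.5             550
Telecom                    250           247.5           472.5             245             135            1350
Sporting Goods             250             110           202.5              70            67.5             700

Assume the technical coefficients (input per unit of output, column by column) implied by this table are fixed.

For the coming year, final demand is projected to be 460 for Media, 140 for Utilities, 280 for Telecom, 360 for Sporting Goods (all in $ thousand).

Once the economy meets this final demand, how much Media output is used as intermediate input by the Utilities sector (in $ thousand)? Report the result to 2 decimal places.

Technical coefficients a_ij = z_ij / X_j:
  a_11 = 0/1250 = 0.00, a_21 = 0/1250 = 0.00, a_31 = 250/1250 = 0.20, a_41 = 250/1250 = 0.20
  a_12 = 27.5/550 = 0.05, a_22 = 0/550 = 0.00, a_32 = 247.5/550 = 0.45, a_42 = 110/550 = 0.20
  a_13 = 337.5/1350 = 0.25, a_23 = 202.5/1350 = 0.15, a_33 = 472.5/1350 = 0.35, a_43 = 202.5/1350 = 0.15
  a_14 = 175/700 = 0.25, a_24 = 35/700 = 0.05, a_34 = 245/700 = 0.35, a_44 = 70/700 = 0.10
I − A =
  [   1.00    -0.05    -0.25    -0.25]
  [   0.00     1.00    -0.15    -0.05]
  [  -0.20    -0.45     0.65    -0.35]
  [  -0.20    -0.20    -0.15     0.90]
Compute the cofactors C_ij = (−1)^(i+j)·(3×3 minor ij) of I−A; the adjugate is their transpose:
adj(I−A) = Cᵀ =
  [ 0.451375   0.194750   0.274625   0.243000]
  [ 0.045500   0.430000   0.137500   0.090000]
  [ 0.252500   0.475000   0.839500   0.423000]
  [ 0.152500   0.218000   0.231500   0.531000]
det(I−A) = Σ_j (I−A)_1j·C_1j = (1.00)(0.451375) + (-0.05)(0.045500) + (-0.25)(0.252500) + (-0.25)(0.152500) = 0.34785
(I − A)⁻¹ = adj(I−A) / det(I−A) ≈
  [   1.2976     0.5599     0.7895     0.6986]
  [   0.1308     1.2362     0.3953     0.2587]
  [   0.7259     1.3655     2.4134     1.2160]
  [   0.4384     0.6267     0.6655     1.5265]
First solve x = (I − A)⁻¹ d = adj(I−A)·d / det(I−A); in particular x_2 = (0.045500·460 + 0.430000·140 + 0.137500·280 + 0.090000·360) / 0.34785 = 152.03 / 0.34785 ≈ 437.0562.
Intermediate flow from 1 to 2: z_12 = a_12 · x_2 = 0.05 × 152.03 / 0.34785 = 7.6015 / 0.34785 ≈ 21.85.

z_12 = 21.85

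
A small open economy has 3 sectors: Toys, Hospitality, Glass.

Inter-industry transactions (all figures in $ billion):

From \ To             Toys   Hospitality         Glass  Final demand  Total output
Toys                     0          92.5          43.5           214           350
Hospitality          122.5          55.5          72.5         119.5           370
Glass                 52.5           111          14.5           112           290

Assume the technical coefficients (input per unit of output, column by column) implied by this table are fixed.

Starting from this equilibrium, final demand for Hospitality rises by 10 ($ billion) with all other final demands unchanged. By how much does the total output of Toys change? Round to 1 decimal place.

Technical coefficients a_ij = z_ij / X_j:
  a_11 = 0/350 = 0.00, a_21 = 122.5/350 = 0.35, a_31 = 52.5/350 = 0.15
  a_12 = 92.5/370 = 0.25, a_22 = 55.5/370 = 0.15, a_32 = 111/370 = 0.30
  a_13 = 43.5/290 = 0.15, a_23 = 72.5/290 = 0.25, a_33 = 14.5/290 = 0.05
I − A =
  [   1.00    -0.25    -0.15]
  [  -0.35     0.85    -0.25]
  [  -0.15    -0.30     0.95]
Cofactors of I−A, C_ij = (−1)^(i+j)·(minor ij) (rows/columns in the sector order above):
  C_11 = (0.85)(0.95) − (-0.25)(-0.30) = 0.7325
  C_12 = −[(-0.35)(0.95) − (-0.25)(-0.15)] = 0.3700
  C_13 = (-0.35)(-0.30) − (0.85)(-0.15) = 0.2325
  C_21 = −[(-0.25)(0.95) − (-0.15)(-0.30)] = 0.2825
  C_22 = (1.00)(0.95) − (-0.15)(-0.15) = 0.9275
  C_23 = −[(1.00)(-0.30) − (-0.25)(-0.15)] = 0.3375
  C_31 = (-0.25)(-0.25) − (-0.15)(0.85) = 0.1900
  C_32 = −[(1.00)(-0.25) − (-0.15)(-0.35)] = 0.3025
  C_33 = (1.00)(0.85) − (-0.25)(-0.35) = 0.7625
det(I−A) = Σ_j (I−A)_1j·C_1j = (1.00)(0.7325) + (-0.25)(0.3700) + (-0.15)(0.2325) = 0.605125
adj(I−A) = Cᵀ =
  [ 0.7325   0.2825   0.1900]
  [ 0.3700   0.9275   0.3025]
  [ 0.2325   0.3375   0.7625]
(I − A)⁻¹ = adj(I−A) / det(I−A) ≈
  [   1.2105     0.4668     0.3140]
  [   0.6114     1.5327     0.4999]
  [   0.3842     0.5577     1.2601]
Δx = (I − A)⁻¹ Δd with Δd having +10 in the Hospitality component and 0 elsewhere.
So Δx_1 = L_12 · (+10), where L_12 = adj(I−A)_12 / det(I−A) = 0.2825 / 0.605125.
Δx_1 = 0.2825 × (+10) / 0.605125 = 2.825 / 0.605125 ≈ 4.7.

Δx_1 = 4.7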